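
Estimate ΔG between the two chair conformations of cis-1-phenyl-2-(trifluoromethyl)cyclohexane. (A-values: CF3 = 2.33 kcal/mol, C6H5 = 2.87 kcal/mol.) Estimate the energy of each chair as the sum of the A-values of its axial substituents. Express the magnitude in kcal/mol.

C1 and C2 have opposite parity, so for the cis isomer the two substituents are one axial and one equatorial in each chair.
Chair I (trifluoromethyl axial, phenyl equatorial): E = 2.33 kcal/mol.
Chair II (trifluoromethyl equatorial, phenyl axial): E = 2.87 kcal/mol.
ΔE = 2.87 − 2.33 = 0.54 kcal/mol; chair I is more stable.

0.54 kcal/mol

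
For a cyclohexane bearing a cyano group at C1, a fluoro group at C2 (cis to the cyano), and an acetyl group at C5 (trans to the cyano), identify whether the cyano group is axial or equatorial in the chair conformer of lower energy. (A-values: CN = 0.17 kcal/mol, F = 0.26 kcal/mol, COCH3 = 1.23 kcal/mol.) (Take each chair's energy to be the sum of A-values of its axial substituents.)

axial

Chair I (cyano axial, fluoro equatorial, acetyl equatorial): E = 0.17 kcal/mol.
Chair II (cyano equatorial, fluoro axial, acetyl axial): E = 1.49 kcal/mol.
Chair I is the more stable (lower-energy) conformer, and in that chair the cyano group is axial.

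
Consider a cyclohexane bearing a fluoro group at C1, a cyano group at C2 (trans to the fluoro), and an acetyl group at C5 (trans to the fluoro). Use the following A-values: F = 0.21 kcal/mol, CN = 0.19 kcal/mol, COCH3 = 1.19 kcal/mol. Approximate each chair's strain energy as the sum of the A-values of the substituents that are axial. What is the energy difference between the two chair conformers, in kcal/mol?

Chair I (fluoro axial, cyano axial, acetyl equatorial): E = 0.40 kcal/mol.
Chair II (fluoro equatorial, cyano equatorial, acetyl axial): E = 1.19 kcal/mol.
ΔE = 1.19 − 0.40 = 0.79 kcal/mol; chair I is more stable.

0.79 kcal/mol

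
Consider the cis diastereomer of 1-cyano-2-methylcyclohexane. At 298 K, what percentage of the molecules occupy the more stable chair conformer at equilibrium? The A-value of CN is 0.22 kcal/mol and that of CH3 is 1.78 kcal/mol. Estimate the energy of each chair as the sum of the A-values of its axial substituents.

93.3%

C1 and C2 have opposite parity, so for the cis isomer the two substituents are one axial and one equatorial in each chair.
Chair I (cyano axial, methyl equatorial): E = 0.22 kcal/mol; chair II (cyano equatorial, methyl axial): E = 1.78 kcal/mol.
ΔG = 1.56 kcal/mol between the two chairs.
K = exp(ΔG/RT) with R = 1.987×10⁻³ kcal mol⁻¹ K⁻¹ and T = 298 K gives K ≈ 13.9.
Fraction in the lower-energy chair = K/(K+1) = 93.3%.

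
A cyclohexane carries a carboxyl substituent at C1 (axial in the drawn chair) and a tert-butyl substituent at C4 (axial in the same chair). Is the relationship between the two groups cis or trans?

C1 and C4 have opposite parity, so their axial bonds point in opposite directions.
With opposite-parity carbons, two substituents on the same face are one axial and one equatorial; opposite faces give both axial or both equatorial.
Here the groups are axial/axial → opposite face → trans.

trans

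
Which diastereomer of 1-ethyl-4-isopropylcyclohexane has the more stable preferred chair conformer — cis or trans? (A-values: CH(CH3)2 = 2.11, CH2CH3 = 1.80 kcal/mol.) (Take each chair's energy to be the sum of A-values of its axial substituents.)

trans

At 1,4 positions (parity opposite): cis → (a,e or e,a); trans → (e,e or a,a).
Best chair for cis: E = 1.80 kcal/mol; best chair for trans: E = 0.00 kcal/mol.
The trans isomer is lower by 1.80 kcal/mol.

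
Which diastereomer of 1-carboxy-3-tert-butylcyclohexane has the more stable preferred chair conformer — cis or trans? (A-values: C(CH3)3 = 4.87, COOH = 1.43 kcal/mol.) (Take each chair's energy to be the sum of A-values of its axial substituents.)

At 1,3 positions (parity same): cis → (e,e or a,a); trans → (a,e or e,a).
Best chair for cis: E = 0.00 kcal/mol; best chair for trans: E = 1.43 kcal/mol.
The cis isomer is lower by 1.43 kcal/mol.

cis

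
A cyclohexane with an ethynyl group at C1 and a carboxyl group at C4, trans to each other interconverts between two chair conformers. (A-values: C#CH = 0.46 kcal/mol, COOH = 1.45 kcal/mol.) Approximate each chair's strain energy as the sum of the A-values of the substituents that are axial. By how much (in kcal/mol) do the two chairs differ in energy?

C1 and C4 have opposite parity, so for the trans isomer the two substituents are e,e in one chair and a,a in the other.
Chair I (ethynyl axial, carboxyl axial): E = 1.91 kcal/mol.
Chair II (ethynyl equatorial, carboxyl equatorial): E = 0.00 kcal/mol.
ΔE = 1.91 − 0.00 = 1.91 kcal/mol; chair II is more stable.

1.91 kcal/mol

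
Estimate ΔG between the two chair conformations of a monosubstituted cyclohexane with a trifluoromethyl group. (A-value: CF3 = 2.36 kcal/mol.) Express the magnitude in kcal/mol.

A monosubstituted cyclohexane has one chair with the trifluoromethyl group axial (E = A = 2.36 kcal/mol) and one with it equatorial (E = 0).
ΔE = 2.36 − 0 = 2.36 kcal/mol.

2.36 kcal/mol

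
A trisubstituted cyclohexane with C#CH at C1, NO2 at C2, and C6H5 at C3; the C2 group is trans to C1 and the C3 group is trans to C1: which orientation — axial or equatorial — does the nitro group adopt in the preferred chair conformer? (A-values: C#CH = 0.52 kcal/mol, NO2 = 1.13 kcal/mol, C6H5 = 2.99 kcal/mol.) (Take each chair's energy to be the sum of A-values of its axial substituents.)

axial

Chair I (ethynyl axial, nitro axial, phenyl equatorial): E = 1.65 kcal/mol.
Chair II (ethynyl equatorial, nitro equatorial, phenyl axial): E = 2.99 kcal/mol.
Chair I is the more stable (lower-energy) conformer, and in that chair the nitro group is axial.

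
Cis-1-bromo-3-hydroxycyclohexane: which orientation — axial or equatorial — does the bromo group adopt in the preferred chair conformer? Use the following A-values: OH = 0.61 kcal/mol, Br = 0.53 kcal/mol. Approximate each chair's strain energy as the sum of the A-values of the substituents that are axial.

equatorial

C1 and C3 have the same parity, so for the cis isomer the two substituents are e,e in one chair and a,a in the other.
Chair I (hydroxyl axial, bromo axial): E = 1.14 kcal/mol.
Chair II (hydroxyl equatorial, bromo equatorial): E = 0.00 kcal/mol.
Chair II is the more stable (lower-energy) conformer, and in that chair the bromo group is equatorial.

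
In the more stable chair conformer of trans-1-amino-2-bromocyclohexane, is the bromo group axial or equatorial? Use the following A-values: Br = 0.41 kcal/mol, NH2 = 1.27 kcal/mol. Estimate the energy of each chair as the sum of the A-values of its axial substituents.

equatorial

C1 and C2 have opposite parity, so for the trans isomer the two substituents are e,e in one chair and a,a in the other.
Chair I (bromo axial, amino axial): E = 1.68 kcal/mol.
Chair II (bromo equatorial, amino equatorial): E = 0.00 kcal/mol.
Chair II is the more stable (lower-energy) conformer, and in that chair the bromo group is equatorial.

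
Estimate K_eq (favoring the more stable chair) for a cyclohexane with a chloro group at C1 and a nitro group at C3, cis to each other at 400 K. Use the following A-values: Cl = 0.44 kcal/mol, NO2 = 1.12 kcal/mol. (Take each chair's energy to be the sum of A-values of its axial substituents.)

C1 and C3 have the same parity, so for the cis isomer the two substituents are e,e in one chair and a,a in the other.
Chair I (chloro axial, nitro axial): E = 1.56 kcal/mol; chair II (chloro equatorial, nitro equatorial): E = 0.00 kcal/mol.
ΔG = 1.56 kcal/mol between the two chairs.
K = exp(ΔG/RT) with R = 1.987×10⁻³ kcal mol⁻¹ K⁻¹ and T = 400 K gives K ≈ 7.12.

K ≈ 7.12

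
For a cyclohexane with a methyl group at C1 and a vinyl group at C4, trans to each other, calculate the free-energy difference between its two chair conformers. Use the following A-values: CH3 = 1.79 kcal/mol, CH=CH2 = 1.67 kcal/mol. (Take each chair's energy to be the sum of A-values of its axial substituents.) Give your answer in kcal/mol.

3.46 kcal/mol

C1 and C4 have opposite parity, so for the trans isomer the two substituents are e,e in one chair and a,a in the other.
Chair I (methyl axial, vinyl axial): E = 3.46 kcal/mol.
Chair II (methyl equatorial, vinyl equatorial): E = 0.00 kcal/mol.
ΔE = 3.46 − 0.00 = 3.46 kcal/mol; chair II is more stable.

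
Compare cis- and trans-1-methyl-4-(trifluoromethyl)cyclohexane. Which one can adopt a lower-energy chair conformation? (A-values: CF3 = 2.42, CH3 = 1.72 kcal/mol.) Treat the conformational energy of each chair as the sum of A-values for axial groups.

trans

At 1,4 positions (parity opposite): cis → (a,e or e,a); trans → (e,e or a,a).
Best chair for cis: E = 1.72 kcal/mol; best chair for trans: E = 0.00 kcal/mol.
The trans isomer is lower by 1.72 kcal/mol.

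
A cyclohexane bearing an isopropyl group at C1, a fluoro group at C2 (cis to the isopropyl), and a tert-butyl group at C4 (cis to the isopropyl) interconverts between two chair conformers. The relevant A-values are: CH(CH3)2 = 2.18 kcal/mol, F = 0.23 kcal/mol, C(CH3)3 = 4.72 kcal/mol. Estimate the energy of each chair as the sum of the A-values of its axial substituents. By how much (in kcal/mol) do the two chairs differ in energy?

2.77 kcal/mol

Chair I (isopropyl axial, fluoro equatorial, tert-butyl equatorial): E = 2.18 kcal/mol.
Chair II (isopropyl equatorial, fluoro axial, tert-butyl axial): E = 4.95 kcal/mol.
ΔE = 4.95 − 2.18 = 2.77 kcal/mol; chair I is more stable.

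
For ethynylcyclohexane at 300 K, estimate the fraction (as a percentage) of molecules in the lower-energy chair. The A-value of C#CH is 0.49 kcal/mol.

One chair has the ethynyl group axial (E = 0.49 kcal/mol) and the other has it equatorial (E = 0).
ΔG = 0.49 kcal/mol between the two chairs.
K = exp(ΔG/RT) with R = 1.987×10⁻³ kcal mol⁻¹ K⁻¹ and T = 300 K gives K ≈ 2.28.
Fraction in the lower-energy chair = K/(K+1) = 69.5%.

69.5%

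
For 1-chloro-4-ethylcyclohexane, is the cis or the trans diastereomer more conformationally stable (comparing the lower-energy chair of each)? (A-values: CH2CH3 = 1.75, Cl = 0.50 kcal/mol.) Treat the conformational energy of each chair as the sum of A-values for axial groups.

At 1,4 positions (parity opposite): cis → (a,e or e,a); trans → (e,e or a,a).
Best chair for cis: E = 0.50 kcal/mol; best chair for trans: E = 0.00 kcal/mol.
The trans isomer is lower by 0.50 kcal/mol.

trans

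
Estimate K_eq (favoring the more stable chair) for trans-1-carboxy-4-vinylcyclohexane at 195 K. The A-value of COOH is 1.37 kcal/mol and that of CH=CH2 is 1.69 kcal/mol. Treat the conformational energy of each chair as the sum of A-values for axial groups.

K ≈ 2691

C1 and C4 have opposite parity, so for the trans isomer the two substituents are e,e in one chair and a,a in the other.
Chair I (carboxyl axial, vinyl axial): E = 3.06 kcal/mol; chair II (carboxyl equatorial, vinyl equatorial): E = 0.00 kcal/mol.
ΔG = 3.06 kcal/mol between the two chairs.
K = exp(ΔG/RT) with R = 1.987×10⁻³ kcal mol⁻¹ K⁻¹ and T = 195 K gives K ≈ 2.69e+03.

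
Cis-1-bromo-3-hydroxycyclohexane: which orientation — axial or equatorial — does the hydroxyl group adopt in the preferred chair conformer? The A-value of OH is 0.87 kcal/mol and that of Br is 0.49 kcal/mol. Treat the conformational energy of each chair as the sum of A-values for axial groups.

equatorial

C1 and C3 have the same parity, so for the cis isomer the two substituents are e,e in one chair and a,a in the other.
Chair I (hydroxyl axial, bromo axial): E = 1.36 kcal/mol.
Chair II (hydroxyl equatorial, bromo equatorial): E = 0.00 kcal/mol.
Chair II is the more stable (lower-energy) conformer, and in that chair the hydroxyl group is equatorial.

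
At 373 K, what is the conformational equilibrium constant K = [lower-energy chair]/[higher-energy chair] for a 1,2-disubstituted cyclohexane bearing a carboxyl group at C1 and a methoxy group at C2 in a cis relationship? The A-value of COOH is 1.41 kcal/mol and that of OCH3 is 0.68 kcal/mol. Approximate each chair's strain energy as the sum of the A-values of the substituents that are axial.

C1 and C2 have opposite parity, so for the cis isomer the two substituents are one axial and one equatorial in each chair.
Chair I (carboxyl axial, methoxy equatorial): E = 1.41 kcal/mol; chair II (carboxyl equatorial, methoxy axial): E = 0.68 kcal/mol.
ΔG = 0.73 kcal/mol between the two chairs.
K = exp(ΔG/RT) with R = 1.987×10⁻³ kcal mol⁻¹ K⁻¹ and T = 373 K gives K ≈ 2.68.

K ≈ 2.68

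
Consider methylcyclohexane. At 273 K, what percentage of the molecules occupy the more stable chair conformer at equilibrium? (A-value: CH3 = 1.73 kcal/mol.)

One chair has the methyl group axial (E = 1.73 kcal/mol) and the other has it equatorial (E = 0).
ΔG = 1.73 kcal/mol between the two chairs.
K = exp(ΔG/RT) with R = 1.987×10⁻³ kcal mol⁻¹ K⁻¹ and T = 273 K gives K ≈ 24.3.
Fraction in the lower-energy chair = K/(K+1) = 96.0%.

96.0%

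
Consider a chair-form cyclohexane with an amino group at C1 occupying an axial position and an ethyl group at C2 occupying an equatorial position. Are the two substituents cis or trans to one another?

C1 and C2 have opposite parity, so their axial bonds point in opposite directions.
With opposite-parity carbons, two substituents on the same face are one axial and one equatorial; opposite faces give both axial or both equatorial.
Here the groups are axial/equatorial → same face → cis.

cis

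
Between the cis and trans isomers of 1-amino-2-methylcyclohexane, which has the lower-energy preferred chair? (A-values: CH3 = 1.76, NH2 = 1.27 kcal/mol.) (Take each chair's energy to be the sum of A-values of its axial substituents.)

At 1,2 positions (parity opposite): cis → (a,e or e,a); trans → (e,e or a,a).
Best chair for cis: E = 1.27 kcal/mol; best chair for trans: E = 0.00 kcal/mol.
The trans isomer is lower by 1.27 kcal/mol.

trans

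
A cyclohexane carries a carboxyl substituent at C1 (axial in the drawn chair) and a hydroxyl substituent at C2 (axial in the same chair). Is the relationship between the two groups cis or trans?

trans

C1 and C2 have opposite parity, so their axial bonds point in opposite directions.
With opposite-parity carbons, two substituents on the same face are one axial and one equatorial; opposite faces give both axial or both equatorial.
Here the groups are axial/axial → opposite face → trans.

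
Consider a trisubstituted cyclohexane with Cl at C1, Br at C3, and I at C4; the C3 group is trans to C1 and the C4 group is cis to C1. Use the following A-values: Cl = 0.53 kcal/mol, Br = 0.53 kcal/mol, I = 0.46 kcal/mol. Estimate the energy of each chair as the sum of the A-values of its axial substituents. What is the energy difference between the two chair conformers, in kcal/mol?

Chair I (chloro axial, bromo equatorial, iodo equatorial): E = 0.53 kcal/mol.
Chair II (chloro equatorial, bromo axial, iodo axial): E = 0.99 kcal/mol.
ΔE = 0.99 − 0.53 = 0.46 kcal/mol; chair I is more stable.

0.46 kcal/mol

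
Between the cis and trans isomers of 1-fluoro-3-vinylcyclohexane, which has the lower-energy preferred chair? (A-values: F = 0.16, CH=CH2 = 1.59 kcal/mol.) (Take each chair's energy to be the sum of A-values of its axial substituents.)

At 1,3 positions (parity same): cis → (e,e or a,a); trans → (a,e or e,a).
Best chair for cis: E = 0.00 kcal/mol; best chair for trans: E = 0.16 kcal/mol.
The cis isomer is lower by 0.16 kcal/mol.

cis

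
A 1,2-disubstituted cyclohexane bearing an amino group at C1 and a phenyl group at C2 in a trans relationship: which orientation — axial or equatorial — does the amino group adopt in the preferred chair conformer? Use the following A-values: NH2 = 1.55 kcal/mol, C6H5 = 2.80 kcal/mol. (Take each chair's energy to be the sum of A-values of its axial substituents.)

C1 and C2 have opposite parity, so for the trans isomer the two substituents are e,e in one chair and a,a in the other.
Chair I (amino axial, phenyl axial): E = 4.35 kcal/mol.
Chair II (amino equatorial, phenyl equatorial): E = 0.00 kcal/mol.
Chair II is the more stable (lower-energy) conformer, and in that chair the amino group is equatorial.

equatorial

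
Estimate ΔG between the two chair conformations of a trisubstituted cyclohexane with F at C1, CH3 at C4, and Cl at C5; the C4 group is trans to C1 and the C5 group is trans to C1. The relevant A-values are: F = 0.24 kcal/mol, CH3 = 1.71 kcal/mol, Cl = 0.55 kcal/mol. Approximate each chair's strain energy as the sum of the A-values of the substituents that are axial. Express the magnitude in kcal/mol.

1.40 kcal/mol

Chair I (fluoro axial, methyl axial, chloro equatorial): E = 1.95 kcal/mol.
Chair II (fluoro equatorial, methyl equatorial, chloro axial): E = 0.55 kcal/mol.
ΔE = 1.95 − 0.55 = 1.40 kcal/mol; chair II is more stable.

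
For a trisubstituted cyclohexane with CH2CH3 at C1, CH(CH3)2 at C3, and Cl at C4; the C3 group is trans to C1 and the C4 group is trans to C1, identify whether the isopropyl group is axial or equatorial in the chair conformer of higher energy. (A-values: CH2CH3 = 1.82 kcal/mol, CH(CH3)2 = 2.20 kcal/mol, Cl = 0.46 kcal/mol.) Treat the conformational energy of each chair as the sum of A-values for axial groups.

equatorial

Chair I (ethyl axial, isopropyl equatorial, chloro axial): E = 2.28 kcal/mol.
Chair II (ethyl equatorial, isopropyl axial, chloro equatorial): E = 2.20 kcal/mol.
Chair I is the less stable (higher-energy) conformer, and in that chair the isopropyl group is equatorial.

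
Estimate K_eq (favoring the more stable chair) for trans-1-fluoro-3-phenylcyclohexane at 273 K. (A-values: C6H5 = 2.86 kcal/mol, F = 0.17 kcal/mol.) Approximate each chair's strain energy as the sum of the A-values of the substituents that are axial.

C1 and C3 have the same parity, so for the trans isomer the two substituents are one axial and one equatorial in each chair.
Chair I (phenyl axial, fluoro equatorial): E = 2.86 kcal/mol; chair II (phenyl equatorial, fluoro axial): E = 0.17 kcal/mol.
ΔG = 2.69 kcal/mol between the two chairs.
K = exp(ΔG/RT) with R = 1.987×10⁻³ kcal mol⁻¹ K⁻¹ and T = 273 K gives K ≈ 142.

K ≈ 142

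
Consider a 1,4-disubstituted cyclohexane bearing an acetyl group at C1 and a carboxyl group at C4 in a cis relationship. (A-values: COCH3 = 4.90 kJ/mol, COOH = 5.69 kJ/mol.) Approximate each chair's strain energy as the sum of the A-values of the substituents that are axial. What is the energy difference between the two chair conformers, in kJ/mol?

0.79 kJ/mol

C1 and C4 have opposite parity, so for the cis isomer the two substituents are one axial and one equatorial in each chair.
Chair I (acetyl axial, carboxyl equatorial): E = 4.90 kJ/mol.
Chair II (acetyl equatorial, carboxyl axial): E = 5.69 kJ/mol.
ΔE = 5.69 − 4.90 = 0.79 kJ/mol; chair I is more stable.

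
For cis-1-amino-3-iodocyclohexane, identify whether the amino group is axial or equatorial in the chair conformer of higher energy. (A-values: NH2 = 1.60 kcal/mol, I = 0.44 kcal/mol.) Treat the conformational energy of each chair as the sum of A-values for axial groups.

axial

C1 and C3 have the same parity, so for the cis isomer the two substituents are e,e in one chair and a,a in the other.
Chair I (amino axial, iodo axial): E = 2.04 kcal/mol.
Chair II (amino equatorial, iodo equatorial): E = 0.00 kcal/mol.
Chair I is the less stable (higher-energy) conformer, and in that chair the amino group is axial.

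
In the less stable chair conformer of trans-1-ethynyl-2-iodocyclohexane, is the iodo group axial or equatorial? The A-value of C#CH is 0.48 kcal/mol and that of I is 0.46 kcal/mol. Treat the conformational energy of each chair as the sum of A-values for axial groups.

C1 and C2 have opposite parity, so for the trans isomer the two substituents are e,e in one chair and a,a in the other.
Chair I (ethynyl axial, iodo axial): E = 0.94 kcal/mol.
Chair II (ethynyl equatorial, iodo equatorial): E = 0.00 kcal/mol.
Chair I is the less stable (higher-energy) conformer, and in that chair the iodo group is axial.

axial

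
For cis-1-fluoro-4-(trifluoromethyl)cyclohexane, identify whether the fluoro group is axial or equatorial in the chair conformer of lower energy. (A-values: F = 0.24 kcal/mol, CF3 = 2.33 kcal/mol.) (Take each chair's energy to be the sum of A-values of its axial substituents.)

C1 and C4 have opposite parity, so for the cis isomer the two substituents are one axial and one equatorial in each chair.
Chair I (fluoro axial, trifluoromethyl equatorial): E = 0.24 kcal/mol.
Chair II (fluoro equatorial, trifluoromethyl axial): E = 2.33 kcal/mol.
Chair I is the more stable (lower-energy) conformer, and in that chair the fluoro group is axial.

axial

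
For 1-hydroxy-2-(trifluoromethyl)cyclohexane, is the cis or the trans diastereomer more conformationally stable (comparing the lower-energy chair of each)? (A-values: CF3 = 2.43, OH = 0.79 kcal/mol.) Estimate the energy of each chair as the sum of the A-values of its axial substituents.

At 1,2 positions (parity opposite): cis → (a,e or e,a); trans → (e,e or a,a).
Best chair for cis: E = 0.79 kcal/mol; best chair for trans: E = 0.00 kcal/mol.
The trans isomer is lower by 0.79 kcal/mol.

trans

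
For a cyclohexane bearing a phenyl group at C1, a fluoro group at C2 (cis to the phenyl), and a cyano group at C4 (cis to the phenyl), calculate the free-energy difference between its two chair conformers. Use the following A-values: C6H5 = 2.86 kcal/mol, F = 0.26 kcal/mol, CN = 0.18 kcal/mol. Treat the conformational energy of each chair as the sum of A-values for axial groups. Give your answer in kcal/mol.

2.42 kcal/mol

Chair I (phenyl axial, fluoro equatorial, cyano equatorial): E = 2.86 kcal/mol.
Chair II (phenyl equatorial, fluoro axial, cyano axial): E = 0.44 kcal/mol.
ΔE = 2.86 − 0.44 = 2.42 kcal/mol; chair II is more stable.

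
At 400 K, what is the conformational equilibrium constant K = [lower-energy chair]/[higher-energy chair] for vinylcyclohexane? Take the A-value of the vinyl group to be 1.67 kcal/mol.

K ≈ 8.18

One chair has the vinyl group axial (E = 1.67 kcal/mol) and the other has it equatorial (E = 0).
ΔG = 1.67 kcal/mol between the two chairs.
K = exp(ΔG/RT) with R = 1.987×10⁻³ kcal mol⁻¹ K⁻¹ and T = 400 K gives K ≈ 8.18.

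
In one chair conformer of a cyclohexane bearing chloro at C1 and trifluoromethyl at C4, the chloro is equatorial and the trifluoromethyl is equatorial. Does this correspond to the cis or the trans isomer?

trans

C1 and C4 have opposite parity, so their axial bonds point in opposite directions.
With opposite-parity carbons, two substituents on the same face are one axial and one equatorial; opposite faces give both axial or both equatorial.
Here the groups are equatorial/equatorial → opposite face → trans.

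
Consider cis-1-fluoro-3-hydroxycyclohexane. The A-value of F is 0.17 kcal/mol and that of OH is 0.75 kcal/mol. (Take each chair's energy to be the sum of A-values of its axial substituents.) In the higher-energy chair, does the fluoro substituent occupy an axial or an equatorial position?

C1 and C3 have the same parity, so for the cis isomer the two substituents are e,e in one chair and a,a in the other.
Chair I (fluoro axial, hydroxyl axial): E = 0.92 kcal/mol.
Chair II (fluoro equatorial, hydroxyl equatorial): E = 0.00 kcal/mol.
Chair I is the less stable (higher-energy) conformer, and in that chair the fluoro group is axial.

axial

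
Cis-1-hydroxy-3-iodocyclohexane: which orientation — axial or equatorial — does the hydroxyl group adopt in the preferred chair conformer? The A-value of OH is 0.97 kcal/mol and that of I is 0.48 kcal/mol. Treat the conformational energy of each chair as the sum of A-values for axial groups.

equatorial

C1 and C3 have the same parity, so for the cis isomer the two substituents are e,e in one chair and a,a in the other.
Chair I (hydroxyl axial, iodo axial): E = 1.45 kcal/mol.
Chair II (hydroxyl equatorial, iodo equatorial): E = 0.00 kcal/mol.
Chair II is the more stable (lower-energy) conformer, and in that chair the hydroxyl group is equatorial.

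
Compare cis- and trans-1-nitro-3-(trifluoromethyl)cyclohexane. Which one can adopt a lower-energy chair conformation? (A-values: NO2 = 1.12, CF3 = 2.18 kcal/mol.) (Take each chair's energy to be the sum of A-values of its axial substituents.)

cis

At 1,3 positions (parity same): cis → (e,e or a,a); trans → (a,e or e,a).
Best chair for cis: E = 0.00 kcal/mol; best chair for trans: E = 1.12 kcal/mol.
The cis isomer is lower by 1.12 kcal/mol.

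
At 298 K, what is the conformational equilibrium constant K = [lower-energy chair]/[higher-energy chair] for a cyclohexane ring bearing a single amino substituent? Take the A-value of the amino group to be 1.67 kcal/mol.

K ≈ 16.8

One chair has the amino group axial (E = 1.67 kcal/mol) and the other has it equatorial (E = 0).
ΔG = 1.67 kcal/mol between the two chairs.
K = exp(ΔG/RT) with R = 1.987×10⁻³ kcal mol⁻¹ K⁻¹ and T = 298 K gives K ≈ 16.8.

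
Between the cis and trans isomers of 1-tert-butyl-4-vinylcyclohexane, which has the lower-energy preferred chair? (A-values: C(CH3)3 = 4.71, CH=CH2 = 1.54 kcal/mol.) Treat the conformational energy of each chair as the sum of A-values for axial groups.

At 1,4 positions (parity opposite): cis → (a,e or e,a); trans → (e,e or a,a).
Best chair for cis: E = 1.54 kcal/mol; best chair for trans: E = 0.00 kcal/mol.
The trans isomer is lower by 1.54 kcal/mol.

trans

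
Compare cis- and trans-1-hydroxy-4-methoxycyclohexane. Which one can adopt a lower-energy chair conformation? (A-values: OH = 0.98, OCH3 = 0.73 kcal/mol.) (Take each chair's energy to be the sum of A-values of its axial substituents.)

trans

At 1,4 positions (parity opposite): cis → (a,e or e,a); trans → (e,e or a,a).
Best chair for cis: E = 0.73 kcal/mol; best chair for trans: E = 0.00 kcal/mol.
The trans isomer is lower by 0.73 kcal/mol.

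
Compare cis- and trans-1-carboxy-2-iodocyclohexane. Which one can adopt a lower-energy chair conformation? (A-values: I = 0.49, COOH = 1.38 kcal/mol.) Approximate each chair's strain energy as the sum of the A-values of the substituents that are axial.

At 1,2 positions (parity opposite): cis → (a,e or e,a); trans → (e,e or a,a).
Best chair for cis: E = 0.49 kcal/mol; best chair for trans: E = 0.00 kcal/mol.
The trans isomer is lower by 0.49 kcal/mol.

trans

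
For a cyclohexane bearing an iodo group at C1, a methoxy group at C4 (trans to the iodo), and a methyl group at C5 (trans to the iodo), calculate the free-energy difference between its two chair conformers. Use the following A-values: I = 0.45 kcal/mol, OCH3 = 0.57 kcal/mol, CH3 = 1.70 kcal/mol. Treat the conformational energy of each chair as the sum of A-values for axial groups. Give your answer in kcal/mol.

Chair I (iodo axial, methoxy axial, methyl equatorial): E = 1.02 kcal/mol.
Chair II (iodo equatorial, methoxy equatorial, methyl axial): E = 1.70 kcal/mol.
ΔE = 1.70 − 1.02 = 0.68 kcal/mol; chair I is more stable.

0.68 kcal/mol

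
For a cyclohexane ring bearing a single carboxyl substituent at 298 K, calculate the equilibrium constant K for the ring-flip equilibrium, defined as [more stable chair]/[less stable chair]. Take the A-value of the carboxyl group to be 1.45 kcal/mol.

One chair has the carboxyl group axial (E = 1.45 kcal/mol) and the other has it equatorial (E = 0).
ΔG = 1.45 kcal/mol between the two chairs.
K = exp(ΔG/RT) with R = 1.987×10⁻³ kcal mol⁻¹ K⁻¹ and T = 298 K gives K ≈ 11.6.

K ≈ 11.6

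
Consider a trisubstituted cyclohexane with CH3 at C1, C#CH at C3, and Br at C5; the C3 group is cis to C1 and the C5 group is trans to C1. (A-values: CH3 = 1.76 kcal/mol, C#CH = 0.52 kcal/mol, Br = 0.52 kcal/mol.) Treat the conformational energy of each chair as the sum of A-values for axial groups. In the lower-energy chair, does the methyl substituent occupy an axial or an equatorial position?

Chair I (methyl axial, ethynyl axial, bromo equatorial): E = 2.28 kcal/mol.
Chair II (methyl equatorial, ethynyl equatorial, bromo axial): E = 0.52 kcal/mol.
Chair II is the more stable (lower-energy) conformer, and in that chair the methyl group is equatorial.

equatorial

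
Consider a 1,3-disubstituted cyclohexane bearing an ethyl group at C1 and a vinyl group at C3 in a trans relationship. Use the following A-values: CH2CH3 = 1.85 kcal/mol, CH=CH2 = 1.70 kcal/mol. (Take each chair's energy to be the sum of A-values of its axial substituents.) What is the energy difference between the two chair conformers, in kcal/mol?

0.15 kcal/mol

C1 and C3 have the same parity, so for the trans isomer the two substituents are one axial and one equatorial in each chair.
Chair I (ethyl axial, vinyl equatorial): E = 1.85 kcal/mol.
Chair II (ethyl equatorial, vinyl axial): E = 1.70 kcal/mol.
ΔE = 1.85 − 1.70 = 0.15 kcal/mol; chair II is more stable.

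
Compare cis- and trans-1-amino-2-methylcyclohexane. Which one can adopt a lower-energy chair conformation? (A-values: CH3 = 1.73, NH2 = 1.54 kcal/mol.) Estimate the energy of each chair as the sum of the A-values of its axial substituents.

trans

At 1,2 positions (parity opposite): cis → (a,e or e,a); trans → (e,e or a,a).
Best chair for cis: E = 1.54 kcal/mol; best chair for trans: E = 0.00 kcal/mol.
The trans isomer is lower by 1.54 kcal/mol.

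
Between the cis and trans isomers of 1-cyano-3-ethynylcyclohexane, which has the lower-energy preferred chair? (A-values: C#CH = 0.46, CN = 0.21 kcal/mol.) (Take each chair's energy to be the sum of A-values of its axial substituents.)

At 1,3 positions (parity same): cis → (e,e or a,a); trans → (a,e or e,a).
Best chair for cis: E = 0.00 kcal/mol; best chair for trans: E = 0.21 kcal/mol.
The cis isomer is lower by 0.21 kcal/mol.

cis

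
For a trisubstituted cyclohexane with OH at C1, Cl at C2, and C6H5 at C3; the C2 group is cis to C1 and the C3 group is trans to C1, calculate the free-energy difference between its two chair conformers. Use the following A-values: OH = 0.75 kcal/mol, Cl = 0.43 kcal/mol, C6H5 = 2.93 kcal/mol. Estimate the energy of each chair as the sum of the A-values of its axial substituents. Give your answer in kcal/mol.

2.61 kcal/mol

Chair I (hydroxyl axial, chloro equatorial, phenyl equatorial): E = 0.75 kcal/mol.
Chair II (hydroxyl equatorial, chloro axial, phenyl axial): E = 3.36 kcal/mol.
ΔE = 3.36 − 0.75 = 2.61 kcal/mol; chair I is more stable.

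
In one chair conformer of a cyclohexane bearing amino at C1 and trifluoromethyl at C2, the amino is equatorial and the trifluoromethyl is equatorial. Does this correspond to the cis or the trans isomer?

C1 and C2 have opposite parity, so their axial bonds point in opposite directions.
With opposite-parity carbons, two substituents on the same face are one axial and one equatorial; opposite faces give both axial or both equatorial.
Here the groups are equatorial/equatorial → opposite face → trans.

trans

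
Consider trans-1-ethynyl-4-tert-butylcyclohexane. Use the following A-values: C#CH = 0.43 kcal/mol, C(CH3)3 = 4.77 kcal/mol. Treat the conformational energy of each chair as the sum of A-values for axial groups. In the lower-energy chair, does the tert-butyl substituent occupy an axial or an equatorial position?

equatorial

C1 and C4 have opposite parity, so for the trans isomer the two substituents are e,e in one chair and a,a in the other.
Chair I (ethynyl axial, tert-butyl axial): E = 5.20 kcal/mol.
Chair II (ethynyl equatorial, tert-butyl equatorial): E = 0.00 kcal/mol.
Chair II is the more stable (lower-energy) conformer, and in that chair the tert-butyl group is equatorial.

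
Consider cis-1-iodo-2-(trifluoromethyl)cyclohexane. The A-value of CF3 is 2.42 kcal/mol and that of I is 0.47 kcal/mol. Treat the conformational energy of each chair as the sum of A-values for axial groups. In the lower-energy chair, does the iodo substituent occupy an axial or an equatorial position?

C1 and C2 have opposite parity, so for the cis isomer the two substituents are one axial and one equatorial in each chair.
Chair I (trifluoromethyl axial, iodo equatorial): E = 2.42 kcal/mol.
Chair II (trifluoromethyl equatorial, iodo axial): E = 0.47 kcal/mol.
Chair II is the more stable (lower-energy) conformer, and in that chair the iodo group is axial.

axial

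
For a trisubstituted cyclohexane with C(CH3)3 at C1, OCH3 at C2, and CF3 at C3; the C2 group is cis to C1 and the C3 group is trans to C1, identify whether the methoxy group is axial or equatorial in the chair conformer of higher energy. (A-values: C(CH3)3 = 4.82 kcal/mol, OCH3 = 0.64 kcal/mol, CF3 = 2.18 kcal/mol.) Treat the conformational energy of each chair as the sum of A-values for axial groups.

equatorial

Chair I (tert-butyl axial, methoxy equatorial, trifluoromethyl equatorial): E = 4.82 kcal/mol.
Chair II (tert-butyl equatorial, methoxy axial, trifluoromethyl axial): E = 2.82 kcal/mol.
Chair I is the less stable (higher-energy) conformer, and in that chair the methoxy group is equatorial.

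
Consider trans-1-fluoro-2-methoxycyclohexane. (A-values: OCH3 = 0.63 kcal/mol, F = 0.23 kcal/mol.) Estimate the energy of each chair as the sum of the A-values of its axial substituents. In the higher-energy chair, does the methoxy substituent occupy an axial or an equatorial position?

C1 and C2 have opposite parity, so for the trans isomer the two substituents are e,e in one chair and a,a in the other.
Chair I (methoxy axial, fluoro axial): E = 0.86 kcal/mol.
Chair II (methoxy equatorial, fluoro equatorial): E = 0.00 kcal/mol.
Chair I is the less stable (higher-energy) conformer, and in that chair the methoxy group is axial.

axial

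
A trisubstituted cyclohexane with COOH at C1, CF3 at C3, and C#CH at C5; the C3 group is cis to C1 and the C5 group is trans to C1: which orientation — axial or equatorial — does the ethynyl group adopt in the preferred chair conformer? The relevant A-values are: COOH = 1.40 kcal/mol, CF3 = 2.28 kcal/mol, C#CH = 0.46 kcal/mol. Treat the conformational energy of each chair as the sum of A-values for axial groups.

Chair I (carboxyl axial, trifluoromethyl axial, ethynyl equatorial): E = 3.68 kcal/mol.
Chair II (carboxyl equatorial, trifluoromethyl equatorial, ethynyl axial): E = 0.46 kcal/mol.
Chair II is the more stable (lower-energy) conformer, and in that chair the ethynyl group is axial.

axial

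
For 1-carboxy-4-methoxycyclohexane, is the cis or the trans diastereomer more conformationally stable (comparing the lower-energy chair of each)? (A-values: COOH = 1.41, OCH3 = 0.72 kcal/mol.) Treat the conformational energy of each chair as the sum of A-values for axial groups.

At 1,4 positions (parity opposite): cis → (a,e or e,a); trans → (e,e or a,a).
Best chair for cis: E = 0.72 kcal/mol; best chair for trans: E = 0.00 kcal/mol.
The trans isomer is lower by 0.72 kcal/mol.

trans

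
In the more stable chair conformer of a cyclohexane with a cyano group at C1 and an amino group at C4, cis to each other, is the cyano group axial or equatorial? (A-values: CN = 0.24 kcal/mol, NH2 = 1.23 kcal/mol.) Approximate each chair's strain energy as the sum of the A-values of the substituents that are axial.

axial

C1 and C4 have opposite parity, so for the cis isomer the two substituents are one axial and one equatorial in each chair.
Chair I (cyano axial, amino equatorial): E = 0.24 kcal/mol.
Chair II (cyano equatorial, amino axial): E = 1.23 kcal/mol.
Chair I is the more stable (lower-energy) conformer, and in that chair the cyano group is axial.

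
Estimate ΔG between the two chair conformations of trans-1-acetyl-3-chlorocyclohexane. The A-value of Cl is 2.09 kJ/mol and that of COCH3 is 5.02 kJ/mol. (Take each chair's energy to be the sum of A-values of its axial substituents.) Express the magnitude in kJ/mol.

2.93 kJ/mol

C1 and C3 have the same parity, so for the trans isomer the two substituents are one axial and one equatorial in each chair.
Chair I (chloro axial, acetyl equatorial): E = 2.09 kJ/mol.
Chair II (chloro equatorial, acetyl axial): E = 5.02 kJ/mol.
ΔE = 5.02 − 2.09 = 2.93 kJ/mol; chair I is more stable.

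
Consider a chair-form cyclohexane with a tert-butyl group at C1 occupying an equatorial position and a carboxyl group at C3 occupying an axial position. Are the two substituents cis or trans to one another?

C1 and C3 have the same parity, so their axial bonds point in the same direction.
With same-parity carbons, two substituents on the same face are both axial or both equatorial; opposite faces give one of each.
Here the groups are equatorial/axial → opposite face → trans.

trans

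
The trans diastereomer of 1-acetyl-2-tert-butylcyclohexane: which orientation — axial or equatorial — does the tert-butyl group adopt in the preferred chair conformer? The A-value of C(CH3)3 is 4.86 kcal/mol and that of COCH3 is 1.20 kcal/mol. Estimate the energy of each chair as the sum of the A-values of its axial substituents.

C1 and C2 have opposite parity, so for the trans isomer the two substituents are e,e in one chair and a,a in the other.
Chair I (tert-butyl axial, acetyl axial): E = 6.06 kcal/mol.
Chair II (tert-butyl equatorial, acetyl equatorial): E = 0.00 kcal/mol.
Chair II is the more stable (lower-energy) conformer, and in that chair the tert-butyl group is equatorial.

equatorial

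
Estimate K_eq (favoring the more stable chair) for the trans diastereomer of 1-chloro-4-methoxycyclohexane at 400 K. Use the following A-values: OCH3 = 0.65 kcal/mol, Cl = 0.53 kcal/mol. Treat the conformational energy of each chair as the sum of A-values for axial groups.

C1 and C4 have opposite parity, so for the trans isomer the two substituents are e,e in one chair and a,a in the other.
Chair I (methoxy axial, chloro axial): E = 1.18 kcal/mol; chair II (methoxy equatorial, chloro equatorial): E = 0.00 kcal/mol.
ΔG = 1.18 kcal/mol between the two chairs.
K = exp(ΔG/RT) with R = 1.987×10⁻³ kcal mol⁻¹ K⁻¹ and T = 400 K gives K ≈ 4.41.

K ≈ 4.41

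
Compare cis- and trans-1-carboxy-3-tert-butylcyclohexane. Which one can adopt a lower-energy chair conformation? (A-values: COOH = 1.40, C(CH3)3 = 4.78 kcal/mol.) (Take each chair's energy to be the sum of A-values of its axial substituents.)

cis

At 1,3 positions (parity same): cis → (e,e or a,a); trans → (a,e or e,a).
Best chair for cis: E = 0.00 kcal/mol; best chair for trans: E = 1.40 kcal/mol.
The cis isomer is lower by 1.40 kcal/mol.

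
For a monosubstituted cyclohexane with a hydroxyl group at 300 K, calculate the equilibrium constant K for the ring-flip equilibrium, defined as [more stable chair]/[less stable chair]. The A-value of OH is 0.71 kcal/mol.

K ≈ 3.29

One chair has the hydroxyl group axial (E = 0.71 kcal/mol) and the other has it equatorial (E = 0).
ΔG = 0.71 kcal/mol between the two chairs.
K = exp(ΔG/RT) with R = 1.987×10⁻³ kcal mol⁻¹ K⁻¹ and T = 300 K gives K ≈ 3.29.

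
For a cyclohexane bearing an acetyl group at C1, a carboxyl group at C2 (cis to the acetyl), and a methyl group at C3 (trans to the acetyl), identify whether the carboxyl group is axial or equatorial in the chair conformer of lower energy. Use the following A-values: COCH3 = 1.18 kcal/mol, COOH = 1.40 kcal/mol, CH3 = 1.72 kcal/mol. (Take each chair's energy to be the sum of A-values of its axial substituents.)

Chair I (acetyl axial, carboxyl equatorial, methyl equatorial): E = 1.18 kcal/mol.
Chair II (acetyl equatorial, carboxyl axial, methyl axial): E = 3.12 kcal/mol.
Chair I is the more stable (lower-energy) conformer, and in that chair the carboxyl group is equatorial.

equatorial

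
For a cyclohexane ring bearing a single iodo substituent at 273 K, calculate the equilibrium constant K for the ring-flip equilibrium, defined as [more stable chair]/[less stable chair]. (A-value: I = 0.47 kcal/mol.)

K ≈ 2.38

One chair has the iodo group axial (E = 0.47 kcal/mol) and the other has it equatorial (E = 0).
ΔG = 0.47 kcal/mol between the two chairs.
K = exp(ΔG/RT) with R = 1.987×10⁻³ kcal mol⁻¹ K⁻¹ and T = 273 K gives K ≈ 2.38.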